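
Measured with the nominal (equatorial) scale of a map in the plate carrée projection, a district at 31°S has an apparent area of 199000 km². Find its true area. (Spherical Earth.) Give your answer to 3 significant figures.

171000 km²

In the plate carrée (x = Rλ, y = Rφ), meridians are true-scale (h = 1) and parallels are stretched by k = sec φ.
Areal scale = h·k = 1 × sec φ; at 31°, h = 1.000, k = 1.167, so h·k = 1.167.
True area = apparent / (areal scale) = 199000 / 1.167 ≈ 171000 km².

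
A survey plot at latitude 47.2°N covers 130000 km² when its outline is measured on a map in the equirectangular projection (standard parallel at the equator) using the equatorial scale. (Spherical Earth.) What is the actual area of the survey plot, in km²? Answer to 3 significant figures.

Plate carrée maps x = Rλ, y = Rφ. The meridian scale is h = 1 and the parallel scale is k = 1/cos φ = sec φ.
Areal scale = h·k = 1 × sec φ; at 47.2°, h = 1.000, k = 1.472, so h·k = 1.472.
True area = apparent / (areal scale) = 130000 / 1.472 ≈ 88300 km².

88300 km²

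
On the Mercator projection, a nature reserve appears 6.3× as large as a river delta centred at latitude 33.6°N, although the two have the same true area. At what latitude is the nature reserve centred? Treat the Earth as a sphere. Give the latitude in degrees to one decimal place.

On Mercator, (apparent₁)/(apparent₂) = sec²φ₁ / sec²φ₂ when true areas are equal.
cos²φ₂ / cos²φ₁ = 6.3  ⇒  cos φ₁ = cos 33.6° / √6.3 = 0.8329/2.510 = 0.3318.
φ₁ = arccos(0.3318) ≈ 70.6°.

70.6°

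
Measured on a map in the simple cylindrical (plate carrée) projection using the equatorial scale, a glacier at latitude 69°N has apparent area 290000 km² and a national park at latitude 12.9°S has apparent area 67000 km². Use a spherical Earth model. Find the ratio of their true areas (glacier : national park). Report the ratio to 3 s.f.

1.59

On the plate carrée, areal scale = h·k = 1 × sec φ, so true area = apparent × cos φ.
True area of glacier: 290000 × cos(69°) = 290000 × 0.3584 = 103900 km².
True area of national park: 67000 × cos(12.9°) = 67000 × 0.9748 = 65310 km².
Ratio = 103900 / 65310 ≈ 1.59.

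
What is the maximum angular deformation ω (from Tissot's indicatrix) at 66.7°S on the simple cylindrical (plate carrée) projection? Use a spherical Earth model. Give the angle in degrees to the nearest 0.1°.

In the plate carrée (x = Rλ, y = Rφ), meridians are true-scale (h = 1) and parallels are stretched by k = sec φ.
At 66.7°: h = 1.000, k = 2.528; principal scales a = 2.528, b = 1.000.
sin(ω/2) = (a − b)/(a + b) = 1.528/3.528 = 0.4331, so ω = 2 arcsin(0.4331) ≈ 51.3°.

51.3°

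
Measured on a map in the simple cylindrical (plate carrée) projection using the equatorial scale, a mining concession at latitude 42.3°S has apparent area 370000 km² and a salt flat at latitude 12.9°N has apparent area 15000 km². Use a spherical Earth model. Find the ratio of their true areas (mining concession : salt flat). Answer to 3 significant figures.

18.7

On the plate carrée, areal scale = h·k = 1 × sec φ, so true area = apparent × cos φ.
True area of mining concession: 370000 × cos(42.3°) = 370000 × 0.7396 = 273700 km².
True area of salt flat: 15000 × cos(12.9°) = 15000 × 0.9748 = 14620 km².
Ratio = 273700 / 14620 ≈ 18.7.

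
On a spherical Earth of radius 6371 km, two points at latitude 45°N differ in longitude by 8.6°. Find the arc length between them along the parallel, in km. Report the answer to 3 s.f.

676 km

Arc length along a parallel = R cos φ · Δλ (with Δλ in radians).
= 6371 × cos 45° × (8.6° × π/180) = 6371 × 0.7071 × 0.1501 ≈ 676 km.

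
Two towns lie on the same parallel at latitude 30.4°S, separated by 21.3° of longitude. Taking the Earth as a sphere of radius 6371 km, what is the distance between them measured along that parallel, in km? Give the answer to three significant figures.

2040 km

Arc length along a parallel = R cos φ · Δλ (with Δλ in radians).
= 6371 × cos 30.4° × (21.3° × π/180) = 6371 × 0.8625 × 0.3718 ≈ 2040 km.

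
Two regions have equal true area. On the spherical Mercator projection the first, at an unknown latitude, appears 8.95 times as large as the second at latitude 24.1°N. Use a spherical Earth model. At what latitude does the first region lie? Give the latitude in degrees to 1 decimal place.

Mercator areal scale is sec²φ, so apparent-area ratio = sec²φ₁ / sec²φ₂ = cos²φ₂ / cos²φ₁.
cos²φ₂ / cos²φ₁ = 8.95  ⇒  cos φ₁ = cos 24.1° / √8.95 = 0.9128/2.992 = 0.3051.
φ₁ = arccos(0.3051) ≈ 72.2°.

72.2°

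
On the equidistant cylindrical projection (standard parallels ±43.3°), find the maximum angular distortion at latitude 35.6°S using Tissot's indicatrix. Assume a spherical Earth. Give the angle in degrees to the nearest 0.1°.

In the equirectangular projection with standard parallel φ₀ = 43.3° (x = Rλ cos φ₀, y = Rφ), meridians are true-scale (h = 1) and the parallel scale is k = cos φ₀ / cos φ.
At 35.6°: h = 1.000, k = 0.8951; principal scales a = 1.000, b = 0.8951.
sin(ω/2) = (a − b)/(a + b) = 0.1049/1.895 = 0.05538, so ω = 2 arcsin(0.05538) ≈ 6.3°.

6.3°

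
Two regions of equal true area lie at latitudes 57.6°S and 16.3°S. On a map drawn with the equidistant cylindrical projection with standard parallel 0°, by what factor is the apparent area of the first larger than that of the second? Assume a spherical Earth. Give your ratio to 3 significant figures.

1.79

For the equirectangular projection with φ₀ = 0 (plate carrée), h = 1 along meridians and k = sec φ along parallels.
Areal scale at 57.6°: h·k = 1.000 × 1.866 = 1.866.
Areal scale at 16.3°: h·k = 1.000 × 1.042 = 1.042.
Ratio = 1.866/1.042 ≈ 1.79.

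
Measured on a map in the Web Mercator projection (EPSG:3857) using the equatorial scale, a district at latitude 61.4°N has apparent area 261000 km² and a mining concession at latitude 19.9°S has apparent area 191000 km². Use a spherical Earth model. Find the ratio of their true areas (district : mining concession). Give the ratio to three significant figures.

On Mercator the areal scale is sec²φ, so true area = apparent × cos²φ.
True area of district: 261000 × cos²(61.4°) = 261000 × 0.2291 = 59810 km².
True area of mining concession: 191000 × cos²(19.9°) = 191000 × 0.8841 = 168900 km².
Ratio = 59810 / 168900 ≈ 0.354.

0.354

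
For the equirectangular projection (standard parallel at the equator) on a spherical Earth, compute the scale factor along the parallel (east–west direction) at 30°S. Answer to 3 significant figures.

1.15

Plate carrée maps x = Rλ, y = Rφ. The meridian scale is h = 1 and the parallel scale is k = 1/cos φ = sec φ.
k = 1/cos 30° = 1/0.8660 = 1.155.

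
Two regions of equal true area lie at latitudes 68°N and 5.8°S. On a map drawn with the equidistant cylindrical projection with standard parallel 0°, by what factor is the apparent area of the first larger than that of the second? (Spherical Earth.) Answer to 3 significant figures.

2.66

In the plate carrée (x = Rλ, y = Rφ), meridians are true-scale (h = 1) and parallels are stretched by k = sec φ.
Areal scale at 68°: h·k = 1.000 × 2.669 = 2.669.
Areal scale at 5.8°: h·k = 1.000 × 1.005 = 1.005.
Ratio = 2.669/1.005 ≈ 2.66.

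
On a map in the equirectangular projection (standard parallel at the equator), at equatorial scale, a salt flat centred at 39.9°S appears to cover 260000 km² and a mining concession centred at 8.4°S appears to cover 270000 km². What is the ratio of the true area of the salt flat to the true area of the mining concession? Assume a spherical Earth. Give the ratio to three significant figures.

Plate carrée has h = 1 and k = sec φ, giving areal scale sec φ; true area = (apparent area) · cos φ.
True area of salt flat: 260000 × cos(39.9°) = 260000 × 0.7672 = 199500 km².
True area of mining concession: 270000 × cos(8.4°) = 270000 × 0.9893 = 267100 km².
Ratio = 199500 / 267100 ≈ 0.747.

0.747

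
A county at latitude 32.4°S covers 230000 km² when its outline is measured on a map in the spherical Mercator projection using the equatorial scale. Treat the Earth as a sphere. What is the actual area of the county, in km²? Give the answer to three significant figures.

For Mercator, h = k = sec φ (a conformal cylindrical projection has a single point scale, 1/cos φ).
Areal scale = k² = sec²φ = 1/cos²(32.4°) = 1/0.8443² = 1.403.
True area = apparent / (areal scale) = 230000 / 1.403 ≈ 164000 km².

164000 km²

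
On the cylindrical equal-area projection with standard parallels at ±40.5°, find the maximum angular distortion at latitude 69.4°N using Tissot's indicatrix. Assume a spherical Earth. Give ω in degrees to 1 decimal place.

80.7°

A cylindrical equal-area projection with standard parallel φ₀ has meridian scale h = cos φ / cos φ₀ and parallel scale k = cos φ₀ / cos φ (so areas are preserved, h·k = 1).
At 69.4°: h = 0.4627, k = 2.161; principal scales a = 2.161, b = 0.4627.
sin(ω/2) = (a − b)/(a + b) = 1.699/2.624 = 0.6473, so ω = 2 arcsin(0.6473) ≈ 80.7°.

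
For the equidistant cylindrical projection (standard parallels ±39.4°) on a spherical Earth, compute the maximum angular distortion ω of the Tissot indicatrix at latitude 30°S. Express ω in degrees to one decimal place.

With standard parallel φ₀ = 39.4°, the equirectangular projection gives x = Rλ cos φ₀, y = Rφ, so h = 1 and k = cos 39.4° / cos φ.
At 30°: h = 1.000, k = 0.8923; principal scales a = 1.000, b = 0.8923.
sin(ω/2) = (a − b)/(a + b) = 0.1077/1.892 = 0.05693, so ω = 2 arcsin(0.05693) ≈ 6.5°.

6.5°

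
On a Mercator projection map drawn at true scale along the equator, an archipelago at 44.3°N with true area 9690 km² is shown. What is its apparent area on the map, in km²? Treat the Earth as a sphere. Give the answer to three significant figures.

18900 km²

The Mercator projection is conformal; its linear scale factor is the same in every direction and equals sec φ = 1/cos φ.
Areal scale = k² = sec²φ = 1/cos²(44.3°) = 1/0.7157² = 1.952.
Apparent area = 9690 × 1.952 ≈ 18900 km².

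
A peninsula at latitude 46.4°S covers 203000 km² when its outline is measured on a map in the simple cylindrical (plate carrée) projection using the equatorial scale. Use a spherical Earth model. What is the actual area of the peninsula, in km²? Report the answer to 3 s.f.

140000 km²

Plate carrée maps x = Rλ, y = Rφ. The meridian scale is h = 1 and the parallel scale is k = 1/cos φ = sec φ.
Areal scale = h·k = 1 × sec φ; at 46.4°, h = 1.000, k = 1.450, so h·k = 1.450.
True area = apparent / (areal scale) = 203000 / 1.450 ≈ 140000 km².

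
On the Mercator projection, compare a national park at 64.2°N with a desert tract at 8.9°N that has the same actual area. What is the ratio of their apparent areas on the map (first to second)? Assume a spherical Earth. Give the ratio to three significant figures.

Mercator is conformal with k = sec φ, so areal scale = k² = sec²φ.
At 64.2°: sec²(64.2°) = 1/0.4352² = 5.279.
At 8.9°: sec²(8.9°) = 1/0.9880² = 1.025.
Ratio = 5.279/1.025 = cos²(8.9°)/cos²(64.2°) ≈ 5.15.

5.15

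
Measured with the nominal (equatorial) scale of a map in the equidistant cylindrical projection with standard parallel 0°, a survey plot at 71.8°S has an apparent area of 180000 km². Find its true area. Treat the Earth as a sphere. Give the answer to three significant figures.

For the equirectangular projection with φ₀ = 0 (plate carrée), h = 1 along meridians and k = sec φ along parallels.
Areal scale = h·k = 1 × sec φ; at 71.8°, h = 1.000, k = 3.202, so h·k = 3.202.
True area = apparent / (areal scale) = 180000 / 3.202 ≈ 56200 km².

56200 km²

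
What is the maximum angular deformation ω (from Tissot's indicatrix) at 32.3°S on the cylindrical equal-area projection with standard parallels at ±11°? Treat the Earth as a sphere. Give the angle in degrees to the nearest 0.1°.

For cylindrical equal-area with standard parallel φ₀, h = cos φ / cos φ₀ and k = cos φ₀ / cos φ, so h·k = 1.
At 32.3°: h = 0.8611, k = 1.161; principal scales a = 1.161, b = 0.8611.
sin(ω/2) = (a − b)/(a + b) = 0.3002/2.022 = 0.1485, so ω = 2 arcsin(0.1485) ≈ 17.1°.

17.1°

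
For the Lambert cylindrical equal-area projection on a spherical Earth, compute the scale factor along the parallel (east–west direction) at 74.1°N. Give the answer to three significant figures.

The Lambert cylindrical equal-area projection is the cylindrical equal-area projection with its standard parallel at the equator (φ₀ = 0). For cylindrical equal-area with standard parallel φ₀, h = cos φ / cos φ₀ and k = cos φ₀ / cos φ, so h·k = 1.
k = cos 0° / cos 74.1° = 1.000/0.2740 = 3.650.

3.65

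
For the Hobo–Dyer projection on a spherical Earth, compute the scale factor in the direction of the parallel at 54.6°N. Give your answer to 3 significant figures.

1.37

The Hobo–Dyer projection is cylindrical equal-area with φ₀ = 37.5°. A cylindrical equal-area projection with standard parallel φ₀ has meridian scale h = cos φ / cos φ₀ and parallel scale k = cos φ₀ / cos φ (so areas are preserved, h·k = 1).
k = cos 37.5° / cos 54.6° = 0.7934/0.5793 = 1.370.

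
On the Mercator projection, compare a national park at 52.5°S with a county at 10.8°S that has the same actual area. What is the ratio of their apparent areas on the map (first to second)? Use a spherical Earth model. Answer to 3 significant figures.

Mercator is conformal with k = sec φ, so areal scale = k² = sec²φ.
At 52.5°: sec²(52.5°) = 1/0.6088² = 2.698.
At 10.8°: sec²(10.8°) = 1/0.9823² = 1.036.
Ratio = 2.698/1.036 = cos²(10.8°)/cos²(52.5°) ≈ 2.60.

2.60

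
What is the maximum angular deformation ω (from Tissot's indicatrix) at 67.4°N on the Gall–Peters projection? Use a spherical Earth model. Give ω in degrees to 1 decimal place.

The Gall–Peters projection is cylindrical equal-area with φ₀ = 45°. A cylindrical equal-area projection with standard parallel φ₀ has meridian scale h = cos φ / cos φ₀ and parallel scale k = cos φ₀ / cos φ (so areas are preserved, h·k = 1).
At 67.4°: h = 0.5435, k = 1.840; principal scales a = 1.840, b = 0.5435.
sin(ω/2) = (a − b)/(a + b) = 1.297/2.383 = 0.5440, so ω = 2 arcsin(0.5440) ≈ 65.9°.

65.9°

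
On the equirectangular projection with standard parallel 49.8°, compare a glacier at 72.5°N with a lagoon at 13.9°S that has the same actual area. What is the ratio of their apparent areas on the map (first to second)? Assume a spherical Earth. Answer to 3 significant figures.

The equidistant cylindrical projection with φ₀ = 49.8° has h = 1 (meridians true) and k = cos φ₀ / cos φ along parallels.
Areal scale at 72.5°: h·k = 1.000 × 2.146 = 2.146.
Areal scale at 13.9°: h·k = 1.000 × 0.6649 = 0.6649.
Ratio = 2.146/0.6649 ≈ 3.23.

3.23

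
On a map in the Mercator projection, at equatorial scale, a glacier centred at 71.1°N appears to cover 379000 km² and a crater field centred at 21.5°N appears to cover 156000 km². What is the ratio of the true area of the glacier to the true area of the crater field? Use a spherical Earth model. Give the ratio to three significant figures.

On Mercator the areal scale is sec²φ, so true area = apparent × cos²φ.
True area of glacier: 379000 × cos²(71.1°) = 379000 × 0.1049 = 39770 km².
True area of crater field: 156000 × cos²(21.5°) = 156000 × 0.8657 = 135000 km².
Ratio = 39770 / 135000 ≈ 0.294.

0.294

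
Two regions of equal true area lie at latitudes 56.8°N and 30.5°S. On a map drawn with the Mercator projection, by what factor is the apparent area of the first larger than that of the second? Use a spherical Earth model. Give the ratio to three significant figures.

2.48

Mercator areal scale is sec²φ.
At 56.8°: sec²(56.8°) = 1/0.5476² = 3.335.
At 30.5°: sec²(30.5°) = 1/0.8616² = 1.347.
Ratio = 3.335/1.347 = cos²(30.5°)/cos²(56.8°) ≈ 2.48.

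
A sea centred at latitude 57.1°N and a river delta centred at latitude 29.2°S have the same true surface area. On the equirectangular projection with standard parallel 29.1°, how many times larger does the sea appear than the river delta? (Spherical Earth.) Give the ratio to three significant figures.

1.61

With standard parallel φ₀ = 29.1°, the equirectangular projection gives x = Rλ cos φ₀, y = Rφ, so h = 1 and k = cos 29.1° / cos φ.
Areal scale at 57.1°: h·k = 1.000 × 1.609 = 1.609.
Areal scale at 29.2°: h·k = 1.000 × 1.001 = 1.001.
Ratio = 1.609/1.001 ≈ 1.61.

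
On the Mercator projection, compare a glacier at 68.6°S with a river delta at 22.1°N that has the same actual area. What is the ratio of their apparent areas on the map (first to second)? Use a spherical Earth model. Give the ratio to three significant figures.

On Mercator, area is exaggerated by sec²φ = 1/cos²φ.
At 68.6°: sec²(68.6°) = 1/0.3649² = 7.511.
At 22.1°: sec²(22.1°) = 1/0.9265² = 1.165.
Ratio = 7.511/1.165 = cos²(22.1°)/cos²(68.6°) ≈ 6.45.

6.45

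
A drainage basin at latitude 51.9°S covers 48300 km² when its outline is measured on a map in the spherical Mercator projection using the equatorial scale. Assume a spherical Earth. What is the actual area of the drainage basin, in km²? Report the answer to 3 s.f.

18400 km²

For Mercator, h = k = sec φ (a conformal cylindrical projection has a single point scale, 1/cos φ).
Areal scale = k² = sec²φ = 1/cos²(51.9°) = 1/0.6170² = 2.627.
True area = apparent / (areal scale) = 48300 / 2.627 ≈ 18400 km².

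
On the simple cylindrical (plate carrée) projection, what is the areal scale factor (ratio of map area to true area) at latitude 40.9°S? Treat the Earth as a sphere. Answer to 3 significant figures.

1.32

In the plate carrée (x = Rλ, y = Rφ), meridians are true-scale (h = 1) and parallels are stretched by k = sec φ.
Areal scale = h·k = 1 × sec φ; at 40.9°, h = 1.000, k = 1.323, so h·k = 1.323.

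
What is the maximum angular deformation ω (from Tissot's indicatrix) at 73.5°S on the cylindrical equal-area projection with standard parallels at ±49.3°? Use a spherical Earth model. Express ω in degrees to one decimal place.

For cylindrical equal-area with standard parallel φ₀, h = cos φ / cos φ₀ and k = cos φ₀ / cos φ, so h·k = 1.
At 73.5°: h = 0.4355, k = 2.296; principal scales a = 2.296, b = 0.4355.
sin(ω/2) = (a − b)/(a + b) = 1.860/2.732 = 0.6811, so ω = 2 arcsin(0.6811) ≈ 85.9°.

85.9°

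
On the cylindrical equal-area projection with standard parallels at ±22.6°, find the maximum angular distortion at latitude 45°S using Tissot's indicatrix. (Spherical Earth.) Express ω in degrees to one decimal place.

30.2°

For cylindrical equal-area with standard parallel φ₀, h = cos φ / cos φ₀ and k = cos φ₀ / cos φ, so h·k = 1.
At 45°: h = 0.7659, k = 1.306; principal scales a = 1.306, b = 0.7659.
sin(ω/2) = (a − b)/(a + b) = 0.5397/2.072 = 0.2605, so ω = 2 arcsin(0.2605) ≈ 30.2°.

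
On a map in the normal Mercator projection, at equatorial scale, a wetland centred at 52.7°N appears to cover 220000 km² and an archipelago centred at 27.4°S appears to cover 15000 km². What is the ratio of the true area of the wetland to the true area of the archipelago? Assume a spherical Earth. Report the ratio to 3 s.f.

6.83

On Mercator the areal scale is sec²φ, so true area = apparent × cos²φ.
True area of wetland: 220000 × cos²(52.7°) = 220000 × 0.3672 = 80790 km².
True area of archipelago: 15000 × cos²(27.4°) = 15000 × 0.7882 = 11820 km².
Ratio = 80790 / 11820 ≈ 6.83.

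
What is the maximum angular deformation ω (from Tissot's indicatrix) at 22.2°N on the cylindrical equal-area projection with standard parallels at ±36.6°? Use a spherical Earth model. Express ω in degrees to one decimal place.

Cylindrical equal-area (φ₀ = 36.6°): h = cos φ / cos 36.6° along meridians, k = cos 36.6° / cos φ along parallels; h·k = 1.
At 22.2°: h = 1.153, k = 0.8671; principal scales a = 1.153, b = 0.8671.
sin(ω/2) = (a − b)/(a + b) = 0.2862/2.020 = 0.1416, so ω = 2 arcsin(0.1416) ≈ 16.3°.

16.3°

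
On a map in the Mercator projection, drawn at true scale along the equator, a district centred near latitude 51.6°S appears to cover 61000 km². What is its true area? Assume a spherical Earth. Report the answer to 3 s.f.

For Mercator, h = k = sec φ (a conformal cylindrical projection has a single point scale, 1/cos φ).
Areal scale = k² = sec²φ = 1/cos²(51.6°) = 1/0.6211² = 2.592.
True area = apparent / (areal scale) = 61000 / 2.592 ≈ 23500 km².

23500 km²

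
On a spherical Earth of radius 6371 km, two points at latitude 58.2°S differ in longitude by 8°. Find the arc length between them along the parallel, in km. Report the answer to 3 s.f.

469 km

Arc length along a parallel = R cos φ · Δλ (with Δλ in radians).
= 6371 × cos 58.2° × (8° × π/180) = 6371 × 0.5270 × 0.1396 ≈ 469 km.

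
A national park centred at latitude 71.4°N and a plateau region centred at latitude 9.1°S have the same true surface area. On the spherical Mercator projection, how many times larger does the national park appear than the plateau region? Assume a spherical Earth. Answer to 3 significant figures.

9.58

On Mercator, area is exaggerated by sec²φ = 1/cos²φ.
At 71.4°: sec²(71.4°) = 1/0.3190² = 9.829.
At 9.1°: sec²(9.1°) = 1/0.9874² = 1.026.
Ratio = 9.829/1.026 = cos²(9.1°)/cos²(71.4°) ≈ 9.58.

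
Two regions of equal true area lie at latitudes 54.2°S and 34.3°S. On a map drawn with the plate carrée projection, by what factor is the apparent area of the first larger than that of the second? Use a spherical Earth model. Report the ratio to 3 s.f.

1.41

In the plate carrée (x = Rλ, y = Rφ), meridians are true-scale (h = 1) and parallels are stretched by k = sec φ.
Areal scale at 54.2°: h·k = 1.000 × 1.710 = 1.710.
Areal scale at 34.3°: h·k = 1.000 × 1.211 = 1.211.
Ratio = 1.710/1.211 ≈ 1.41.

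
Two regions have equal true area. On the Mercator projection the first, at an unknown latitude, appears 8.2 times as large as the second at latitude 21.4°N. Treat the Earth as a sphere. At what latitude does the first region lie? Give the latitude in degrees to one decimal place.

Mercator areal scale is sec²φ, so apparent-area ratio = sec²φ₁ / sec²φ₂ = cos²φ₂ / cos²φ₁.
cos²φ₂ / cos²φ₁ = 8.2  ⇒  cos φ₁ = cos 21.4° / √8.2 = 0.9311/2.864 = 0.3251.
φ₁ = arccos(0.3251) ≈ 71.0°.

71.0°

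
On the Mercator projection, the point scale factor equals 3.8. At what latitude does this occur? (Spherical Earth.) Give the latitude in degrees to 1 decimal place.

Mercator scale is k = sec φ = 1/cos φ.
1/cos φ = 3.8  ⇒  cos φ = 0.2632  ⇒  φ = arccos(0.2632) ≈ 74.7°.

74.7°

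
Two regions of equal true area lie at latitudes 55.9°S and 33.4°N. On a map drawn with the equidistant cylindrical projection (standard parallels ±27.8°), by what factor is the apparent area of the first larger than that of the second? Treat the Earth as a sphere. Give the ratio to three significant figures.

With standard parallel φ₀ = 27.8°, the equirectangular projection gives x = Rλ cos φ₀, y = Rφ, so h = 1 and k = cos 27.8° / cos φ.
Areal scale at 55.9°: h·k = 1.000 × 1.578 = 1.578.
Areal scale at 33.4°: h·k = 1.000 × 1.060 = 1.060.
Ratio = 1.578/1.060 ≈ 1.49.

1.49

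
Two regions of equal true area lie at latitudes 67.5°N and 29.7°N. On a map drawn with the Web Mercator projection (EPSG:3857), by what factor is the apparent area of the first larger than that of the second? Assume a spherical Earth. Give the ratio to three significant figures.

5.15

Mercator areal scale is sec²φ.
At 67.5°: sec²(67.5°) = 1/0.3827² = 6.828.
At 29.7°: sec²(29.7°) = 1/0.8686² = 1.325.
Ratio = 6.828/1.325 = cos²(29.7°)/cos²(67.5°) ≈ 5.15.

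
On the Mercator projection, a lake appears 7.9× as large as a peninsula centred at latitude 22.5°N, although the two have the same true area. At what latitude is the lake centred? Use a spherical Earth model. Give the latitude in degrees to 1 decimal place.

70.8°

On Mercator, (apparent₁)/(apparent₂) = sec²φ₁ / sec²φ₂ when true areas are equal.
cos²φ₂ / cos²φ₁ = 7.9  ⇒  cos φ₁ = cos 22.5° / √7.9 = 0.9239/2.811 = 0.3287.
φ₁ = arccos(0.3287) ≈ 70.8°.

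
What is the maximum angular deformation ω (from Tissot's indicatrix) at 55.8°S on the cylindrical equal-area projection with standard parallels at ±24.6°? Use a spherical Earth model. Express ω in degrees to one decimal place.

Cylindrical equal-area (φ₀ = 24.6°): h = cos φ / cos 24.6° along meridians, k = cos 24.6° / cos φ along parallels; h·k = 1.
At 55.8°: h = 0.6182, k = 1.618; principal scales a = 1.618, b = 0.6182.
sin(ω/2) = (a − b)/(a + b) = 0.9994/2.236 = 0.4470, so ω = 2 arcsin(0.4470) ≈ 53.1°.

53.1°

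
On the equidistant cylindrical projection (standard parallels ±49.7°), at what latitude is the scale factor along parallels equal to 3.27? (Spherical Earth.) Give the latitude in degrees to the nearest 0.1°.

The equidistant cylindrical projection with φ₀ = 49.7° has h = 1 (meridians true) and k = cos φ₀ / cos φ along parallels.
k = cos φ₀ / cos φ = 3.27  ⇒  cos φ = cos 49.7° / 3.27 = 0.1978.
φ = arccos(0.1978) ≈ 78.6°.

78.6°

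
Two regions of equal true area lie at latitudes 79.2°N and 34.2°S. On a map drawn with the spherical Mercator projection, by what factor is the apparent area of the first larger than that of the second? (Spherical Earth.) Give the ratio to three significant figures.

19.5

Mercator areal scale is sec²φ.
At 79.2°: sec²(79.2°) = 1/0.1874² = 28.48.
At 34.2°: sec²(34.2°) = 1/0.8271² = 1.462.
Ratio = 28.48/1.462 = cos²(34.2°)/cos²(79.2°) ≈ 19.5.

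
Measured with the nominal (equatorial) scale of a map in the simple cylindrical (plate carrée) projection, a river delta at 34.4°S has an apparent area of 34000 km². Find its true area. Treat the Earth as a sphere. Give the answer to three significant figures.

For the equirectangular projection with φ₀ = 0 (plate carrée), h = 1 along meridians and k = sec φ along parallels.
Areal scale = h·k = 1 × sec φ; at 34.4°, h = 1.000, k = 1.212, so h·k = 1.212.
True area = apparent / (areal scale) = 34000 / 1.212 ≈ 28100 km².

28100 km²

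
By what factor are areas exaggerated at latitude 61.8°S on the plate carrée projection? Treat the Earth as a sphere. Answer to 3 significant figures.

Plate carrée maps x = Rλ, y = Rφ. The meridian scale is h = 1 and the parallel scale is k = 1/cos φ = sec φ.
Areal scale = h·k = 1 × sec φ; at 61.8°, h = 1.000, k = 2.116, so h·k = 2.116.

2.12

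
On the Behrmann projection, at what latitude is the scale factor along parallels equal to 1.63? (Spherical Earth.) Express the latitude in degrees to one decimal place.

Behrmann is a cylindrical equal-area projection with standard parallels at ±30°. For cylindrical equal-area with standard parallel φ₀, h = cos φ / cos φ₀ and k = cos φ₀ / cos φ, so h·k = 1.
k = cos φ₀ / cos φ = 1.63  ⇒  cos φ = cos 30° / 1.63 = 0.5313.
φ = arccos(0.5313) ≈ 57.9°.

57.9°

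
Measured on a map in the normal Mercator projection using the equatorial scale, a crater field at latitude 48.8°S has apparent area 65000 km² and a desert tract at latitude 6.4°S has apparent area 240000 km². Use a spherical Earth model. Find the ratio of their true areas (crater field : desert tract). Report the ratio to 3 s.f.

0.119

Since Mercator area scale is 1/cos²φ, the true area equals the apparent area multiplied by cos²φ.
True area of crater field: 65000 × cos²(48.8°) = 65000 × 0.4339 = 28200 km².
True area of desert tract: 240000 × cos²(6.4°) = 240000 × 0.9876 = 237000 km².
Ratio = 28200 / 237000 ≈ 0.119.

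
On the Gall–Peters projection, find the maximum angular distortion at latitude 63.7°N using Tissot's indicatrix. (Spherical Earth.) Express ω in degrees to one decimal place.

51.7°

The Gall–Peters projection is cylindrical equal-area with φ₀ = 45°. Cylindrical equal-area (φ₀ = 45°): h = cos φ / cos 45° along meridians, k = cos 45° / cos φ along parallels; h·k = 1.
At 63.7°: h = 0.6266, k = 1.596; principal scales a = 1.596, b = 0.6266.
sin(ω/2) = (a − b)/(a + b) = 0.9693/2.223 = 0.4361, so ω = 2 arcsin(0.4361) ≈ 51.7°.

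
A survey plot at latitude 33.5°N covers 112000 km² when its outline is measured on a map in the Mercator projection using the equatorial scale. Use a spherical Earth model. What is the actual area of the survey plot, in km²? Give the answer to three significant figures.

77900 km²

The Mercator projection is conformal; its linear scale factor is the same in every direction and equals sec φ = 1/cos φ.
Areal scale = k² = sec²φ = 1/cos²(33.5°) = 1/0.8339² = 1.438.
True area = apparent / (areal scale) = 112000 / 1.438 ≈ 77900 km².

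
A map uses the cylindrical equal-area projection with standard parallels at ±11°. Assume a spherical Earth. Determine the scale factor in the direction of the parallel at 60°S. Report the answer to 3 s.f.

1.96

Cylindrical equal-area (φ₀ = 11°): h = cos φ / cos 11° along meridians, k = cos 11° / cos φ along parallels; h·k = 1.
k = cos 11° / cos 60° = 0.9816/0.5000 = 1.963.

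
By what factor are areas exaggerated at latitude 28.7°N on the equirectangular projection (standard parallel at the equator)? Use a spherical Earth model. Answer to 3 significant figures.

For the equirectangular projection with φ₀ = 0 (plate carrée), h = 1 along meridians and k = sec φ along parallels.
Areal scale = h·k = 1 × sec φ; at 28.7°, h = 1.000, k = 1.140, so h·k = 1.140.

1.14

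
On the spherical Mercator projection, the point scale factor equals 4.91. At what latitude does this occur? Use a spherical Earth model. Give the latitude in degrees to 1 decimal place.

78.2°

Mercator scale is k = sec φ = 1/cos φ.
1/cos φ = 4.91  ⇒  cos φ = 0.2037  ⇒  φ = arccos(0.2037) ≈ 78.2°.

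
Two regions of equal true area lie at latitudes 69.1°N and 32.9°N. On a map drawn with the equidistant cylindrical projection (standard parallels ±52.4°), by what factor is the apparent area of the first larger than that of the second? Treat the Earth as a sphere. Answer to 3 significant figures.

2.35

The equidistant cylindrical projection with φ₀ = 52.4° has h = 1 (meridians true) and k = cos φ₀ / cos φ along parallels.
Areal scale at 69.1°: h·k = 1.000 × 1.710 = 1.710.
Areal scale at 32.9°: h·k = 1.000 × 0.7267 = 0.7267.
Ratio = 1.710/0.7267 ≈ 2.35.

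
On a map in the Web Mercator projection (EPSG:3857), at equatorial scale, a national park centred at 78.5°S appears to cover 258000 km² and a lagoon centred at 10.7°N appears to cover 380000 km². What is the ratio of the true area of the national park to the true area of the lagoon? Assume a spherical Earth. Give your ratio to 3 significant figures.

0.0280

Since Mercator area scale is 1/cos²φ, the true area equals the apparent area multiplied by cos²φ.
True area of national park: 258000 × cos²(78.5°) = 258000 × 0.03975 = 10250 km².
True area of lagoon: 380000 × cos²(10.7°) = 380000 × 0.9655 = 366900 km².
Ratio = 10250 / 366900 ≈ 0.0280.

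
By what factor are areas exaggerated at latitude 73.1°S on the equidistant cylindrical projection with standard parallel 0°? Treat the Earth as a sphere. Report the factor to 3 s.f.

In the plate carrée (x = Rλ, y = Rφ), meridians are true-scale (h = 1) and parallels are stretched by k = sec φ.
Areal scale = h·k = 1 × sec φ; at 73.1°, h = 1.000, k = 3.440, so h·k = 3.440.

3.44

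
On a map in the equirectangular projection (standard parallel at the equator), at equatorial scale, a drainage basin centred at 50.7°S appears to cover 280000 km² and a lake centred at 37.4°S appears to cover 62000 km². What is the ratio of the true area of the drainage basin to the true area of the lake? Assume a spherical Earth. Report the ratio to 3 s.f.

3.60

On the plate carrée, areal scale = h·k = 1 × sec φ, so true area = apparent × cos φ.
True area of drainage basin: 280000 × cos(50.7°) = 280000 × 0.6334 = 177300 km².
True area of lake: 62000 × cos(37.4°) = 62000 × 0.7944 = 49250 km².
Ratio = 177300 / 49250 ≈ 3.60.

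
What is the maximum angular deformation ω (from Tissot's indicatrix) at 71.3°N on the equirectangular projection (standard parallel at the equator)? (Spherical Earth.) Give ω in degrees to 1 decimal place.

61.9°

Plate carrée maps x = Rλ, y = Rφ. The meridian scale is h = 1 and the parallel scale is k = 1/cos φ = sec φ.
At 71.3°: h = 1.000, k = 3.119; principal scales a = 3.119, b = 1.000.
sin(ω/2) = (a − b)/(a + b) = 2.119/4.119 = 0.5144, so ω = 2 arcsin(0.5144) ≈ 61.9°.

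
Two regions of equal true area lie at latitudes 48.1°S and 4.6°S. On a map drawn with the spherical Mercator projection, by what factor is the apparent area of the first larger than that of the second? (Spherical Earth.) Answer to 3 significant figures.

Mercator areal scale is sec²φ.
At 48.1°: sec²(48.1°) = 1/0.6678² = 2.242.
At 4.6°: sec²(4.6°) = 1/0.9968² = 1.006.
Ratio = 2.242/1.006 = cos²(4.6°)/cos²(48.1°) ≈ 2.23.

2.23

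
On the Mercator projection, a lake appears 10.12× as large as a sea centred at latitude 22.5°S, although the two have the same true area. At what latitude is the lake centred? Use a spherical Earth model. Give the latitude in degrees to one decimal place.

73.1°

On Mercator, (apparent₁)/(apparent₂) = sec²φ₁ / sec²φ₂ when true areas are equal.
cos²φ₂ / cos²φ₁ = 10.12  ⇒  cos φ₁ = cos 22.5° / √10.12 = 0.9239/3.181 = 0.2904.
φ₁ = arccos(0.2904) ≈ 73.1°.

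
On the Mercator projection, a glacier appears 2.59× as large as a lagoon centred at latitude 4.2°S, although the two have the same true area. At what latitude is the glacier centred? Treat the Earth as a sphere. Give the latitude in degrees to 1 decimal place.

Mercator areal scale is sec²φ, so apparent-area ratio = sec²φ₁ / sec²φ₂ = cos²φ₂ / cos²φ₁.
cos²φ₂ / cos²φ₁ = 2.59  ⇒  cos φ₁ = cos 4.2° / √2.59 = 0.9973/1.609 = 0.6197.
φ₁ = arccos(0.6197) ≈ 51.7°.

51.7°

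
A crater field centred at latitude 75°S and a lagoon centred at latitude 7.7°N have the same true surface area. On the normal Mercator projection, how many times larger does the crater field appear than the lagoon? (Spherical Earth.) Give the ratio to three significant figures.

Mercator areal scale is sec²φ.
At 75°: sec²(75°) = 1/0.2588² = 14.93.
At 7.7°: sec²(7.7°) = 1/0.9910² = 1.018.
Ratio = 14.93/1.018 = cos²(7.7°)/cos²(75°) ≈ 14.7.

14.7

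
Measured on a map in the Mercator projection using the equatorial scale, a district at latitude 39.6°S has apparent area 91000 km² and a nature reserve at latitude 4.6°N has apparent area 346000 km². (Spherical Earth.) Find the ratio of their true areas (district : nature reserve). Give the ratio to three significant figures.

Since Mercator area scale is 1/cos²φ, the true area equals the apparent area multiplied by cos²φ.
True area of district: 91000 × cos²(39.6°) = 91000 × 0.5937 = 54030 km².
True area of nature reserve: 346000 × cos²(4.6°) = 346000 × 0.9936 = 343800 km².
Ratio = 54030 / 343800 ≈ 0.157.

0.157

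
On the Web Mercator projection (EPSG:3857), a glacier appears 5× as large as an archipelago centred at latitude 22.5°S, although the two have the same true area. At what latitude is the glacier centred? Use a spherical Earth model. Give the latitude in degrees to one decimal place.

65.6°

Mercator areal scale is sec²φ, so apparent-area ratio = sec²φ₁ / sec²φ₂ = cos²φ₂ / cos²φ₁.
cos²φ₂ / cos²φ₁ = 5  ⇒  cos φ₁ = cos 22.5° / √5 = 0.9239/2.236 = 0.4132.
φ₁ = arccos(0.4132) ≈ 65.6°.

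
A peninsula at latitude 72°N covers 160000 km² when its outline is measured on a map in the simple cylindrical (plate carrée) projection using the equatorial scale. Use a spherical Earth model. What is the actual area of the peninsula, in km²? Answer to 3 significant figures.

In the plate carrée (x = Rλ, y = Rφ), meridians are true-scale (h = 1) and parallels are stretched by k = sec φ.
Areal scale = h·k = 1 × sec φ; at 72°, h = 1.000, k = 3.236, so h·k = 3.236.
True area = apparent / (areal scale) = 160000 / 3.236 ≈ 49400 km².

49400 km²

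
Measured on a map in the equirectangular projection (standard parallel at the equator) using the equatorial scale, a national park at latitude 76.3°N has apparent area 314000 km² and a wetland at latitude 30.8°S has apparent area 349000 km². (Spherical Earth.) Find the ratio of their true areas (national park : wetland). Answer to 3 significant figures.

Plate carrée has h = 1 and k = sec φ, giving areal scale sec φ; true area = (apparent area) · cos φ.
True area of national park: 314000 × cos(76.3°) = 314000 × 0.2368 = 74370 km².
True area of wetland: 349000 × cos(30.8°) = 349000 × 0.8590 = 299800 km².
Ratio = 74370 / 299800 ≈ 0.248.

0.248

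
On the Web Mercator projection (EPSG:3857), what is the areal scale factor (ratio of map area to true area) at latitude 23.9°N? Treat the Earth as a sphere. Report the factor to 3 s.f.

1.20

For Mercator, h = k = sec φ (a conformal cylindrical projection has a single point scale, 1/cos φ).
Areal scale = k² = sec²φ = 1/cos²(23.9°) = 1/0.9143² = 1.196.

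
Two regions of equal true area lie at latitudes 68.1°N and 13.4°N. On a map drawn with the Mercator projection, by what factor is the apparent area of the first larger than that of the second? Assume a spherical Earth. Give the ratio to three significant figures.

Mercator is conformal with k = sec φ, so areal scale = k² = sec²φ.
At 68.1°: sec²(68.1°) = 1/0.3730² = 7.188.
At 13.4°: sec²(13.4°) = 1/0.9728² = 1.057.
Ratio = 7.188/1.057 = cos²(13.4°)/cos²(68.1°) ≈ 6.80.

6.80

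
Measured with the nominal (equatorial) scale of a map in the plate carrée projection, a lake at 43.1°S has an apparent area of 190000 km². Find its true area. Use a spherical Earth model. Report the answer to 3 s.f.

139000 km²

In the plate carrée (x = Rλ, y = Rφ), meridians are true-scale (h = 1) and parallels are stretched by k = sec φ.
Areal scale = h·k = 1 × sec φ; at 43.1°, h = 1.000, k = 1.370, so h·k = 1.370.
True area = apparent / (areal scale) = 190000 / 1.370 ≈ 139000 km².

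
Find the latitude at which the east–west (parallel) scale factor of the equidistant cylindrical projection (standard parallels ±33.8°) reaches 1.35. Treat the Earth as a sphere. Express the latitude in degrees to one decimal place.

52.0°

In the equirectangular projection with standard parallel φ₀ = 33.8° (x = Rλ cos φ₀, y = Rφ), meridians are true-scale (h = 1) and the parallel scale is k = cos φ₀ / cos φ.
k = cos φ₀ / cos φ = 1.35  ⇒  cos φ = cos 33.8° / 1.35 = 0.6155.
φ = arccos(0.6155) ≈ 52.0°.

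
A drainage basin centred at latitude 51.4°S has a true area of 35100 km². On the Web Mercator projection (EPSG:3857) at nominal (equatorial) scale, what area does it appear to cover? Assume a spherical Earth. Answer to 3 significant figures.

For Mercator, h = k = sec φ (a conformal cylindrical projection has a single point scale, 1/cos φ).
Areal scale = k² = sec²φ = 1/cos²(51.4°) = 1/0.6239² = 2.569.
Apparent area = 35100 × 2.569 ≈ 90200 km².

90200 km²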